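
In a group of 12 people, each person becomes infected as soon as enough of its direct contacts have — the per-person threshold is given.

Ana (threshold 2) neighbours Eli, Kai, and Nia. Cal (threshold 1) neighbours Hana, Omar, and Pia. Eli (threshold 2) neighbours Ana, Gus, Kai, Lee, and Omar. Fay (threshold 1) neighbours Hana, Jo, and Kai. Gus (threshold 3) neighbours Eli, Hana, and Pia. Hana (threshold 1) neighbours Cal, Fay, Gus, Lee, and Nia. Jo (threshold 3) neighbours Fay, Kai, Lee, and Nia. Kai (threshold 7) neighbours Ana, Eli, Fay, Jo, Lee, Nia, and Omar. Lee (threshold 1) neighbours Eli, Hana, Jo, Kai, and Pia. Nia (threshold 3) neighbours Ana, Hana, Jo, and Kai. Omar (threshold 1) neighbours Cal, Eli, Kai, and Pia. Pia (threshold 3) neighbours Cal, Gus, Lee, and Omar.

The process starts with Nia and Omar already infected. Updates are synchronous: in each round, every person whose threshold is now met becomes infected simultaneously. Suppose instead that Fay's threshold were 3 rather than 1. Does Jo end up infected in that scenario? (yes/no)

With Fay's threshold at 3:
Round 1 — Nia, Omar become infected (initial).
Round 2 — checking thresholds:
  Ana: 1 of 3 neighbours < 2, holds.
  Cal: 1 of 3 neighbours ≥ 1, becomes infected.
  Eli: 1 of 5 neighbours < 2, holds.
  Hana: 1 of 5 neighbours ≥ 1, becomes infected.
  Jo: 1 of 4 neighbours < 3, holds.
  Kai: 2 of 7 neighbours < 7, holds.
  Pia: 1 of 4 neighbours < 3, holds.
Round 3 — checking thresholds:
  Ana: 1 of 3 neighbours < 2, holds.
  Eli: 1 of 5 neighbours < 2, holds.
  Fay: 1 of 3 neighbours < 3, holds.
  Gus: 1 of 3 neighbours < 3, holds.
  Jo: 1 of 4 neighbours < 3, holds.
  Kai: 2 of 7 neighbours < 7, holds.
  Lee: 1 of 5 neighbours ≥ 1, becomes infected.
  Pia: 2 of 4 neighbours < 3, holds.
Round 4 — checking thresholds:
  Ana: 1 of 3 neighbours < 2, holds.
  Eli: 2 of 5 neighbours ≥ 2, becomes infected.
  Fay: 1 of 3 neighbours < 3, holds.
  Gus: 1 of 3 neighbours < 3, holds.
  Jo: 2 of 4 neighbours < 3, holds.
  Kai: 3 of 7 neighbours < 7, holds.
  Pia: 3 of 4 neighbours ≥ 3, becomes infected.
Round 5 — checking thresholds:
  Ana: 2 of 3 neighbours ≥ 2, becomes infected.
  Fay: 1 of 3 neighbours < 3, holds.
  Gus: 3 of 3 neighbours ≥ 3, becomes infected.
  Jo: 2 of 4 neighbours < 3, holds.
  Kai: 4 of 7 neighbours < 7, holds.
Round 6 — no new infections; cascade stops.

no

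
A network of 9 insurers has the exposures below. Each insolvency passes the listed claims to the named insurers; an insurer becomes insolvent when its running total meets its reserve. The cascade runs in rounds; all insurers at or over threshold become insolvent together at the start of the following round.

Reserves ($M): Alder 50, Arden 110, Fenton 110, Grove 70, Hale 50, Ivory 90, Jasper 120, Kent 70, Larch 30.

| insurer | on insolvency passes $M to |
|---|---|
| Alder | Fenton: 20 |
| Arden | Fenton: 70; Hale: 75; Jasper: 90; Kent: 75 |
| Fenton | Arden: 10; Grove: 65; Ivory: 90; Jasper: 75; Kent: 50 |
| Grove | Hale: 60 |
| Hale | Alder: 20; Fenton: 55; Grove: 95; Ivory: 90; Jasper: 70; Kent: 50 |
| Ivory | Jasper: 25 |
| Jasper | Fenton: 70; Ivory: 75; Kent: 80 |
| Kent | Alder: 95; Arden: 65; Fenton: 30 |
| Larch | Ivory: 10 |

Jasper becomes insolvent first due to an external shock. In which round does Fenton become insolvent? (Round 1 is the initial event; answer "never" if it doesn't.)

4

Round 1 — Jasper becomes insolvent (initial).
  Fenton: +70 → 70 < 110
  Ivory: +75 → 75 < 90
  Kent: +80 → 80 ≥ 70
Round 2 — Kent becomes insolvent.
  Alder: +95 → 95 ≥ 50
  Arden: +65 → 65 < 110
  Fenton: +30 → 100 < 110
Round 3 — Alder becomes insolvent.
  Fenton: +20 → 120 ≥ 110
Round 4 — Fenton becomes insolvent.
  Arden: +10 → 75 < 110
  Grove: +65 → 65 < 70
  Ivory: +90 → 165 ≥ 90
Round 5 — Ivory becomes insolvent.
No further insolvencies.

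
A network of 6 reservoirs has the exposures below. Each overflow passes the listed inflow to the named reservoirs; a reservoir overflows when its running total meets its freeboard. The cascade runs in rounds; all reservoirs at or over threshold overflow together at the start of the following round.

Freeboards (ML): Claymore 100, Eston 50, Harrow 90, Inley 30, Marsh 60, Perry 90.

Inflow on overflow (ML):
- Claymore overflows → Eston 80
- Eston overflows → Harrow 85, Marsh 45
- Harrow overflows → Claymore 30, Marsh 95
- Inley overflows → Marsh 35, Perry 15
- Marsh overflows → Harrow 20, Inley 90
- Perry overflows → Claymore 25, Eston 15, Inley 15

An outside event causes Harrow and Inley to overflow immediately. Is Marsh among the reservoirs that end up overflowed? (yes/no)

yes

Round 1 — Harrow, Inley overflow (initial).
  Claymore: +30 → 30 < 100
  Marsh: +95+35 → 130 ≥ 60
  Perry: +15 → 15 < 90
Round 2 — Marsh overflows.
No further overflows.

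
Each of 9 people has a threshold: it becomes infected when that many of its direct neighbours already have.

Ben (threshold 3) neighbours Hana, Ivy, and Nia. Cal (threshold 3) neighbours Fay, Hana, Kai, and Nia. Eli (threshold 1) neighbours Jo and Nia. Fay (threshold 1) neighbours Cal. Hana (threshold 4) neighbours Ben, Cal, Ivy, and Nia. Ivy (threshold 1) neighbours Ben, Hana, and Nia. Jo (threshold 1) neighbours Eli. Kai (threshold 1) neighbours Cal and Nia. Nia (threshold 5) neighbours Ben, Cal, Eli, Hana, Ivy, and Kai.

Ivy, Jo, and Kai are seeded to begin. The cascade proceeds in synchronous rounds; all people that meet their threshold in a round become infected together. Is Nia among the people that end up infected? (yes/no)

no

Round 1 — Ivy, Jo, Kai become infected (initial).
Round 2 — checking thresholds:
  Ben: 1 of 3 neighbours < 3, below threshold.
  Cal: 1 of 4 neighbours < 3, below threshold.
  Eli: 1 of 2 neighbours ≥ 1, becomes infected.
  Hana: 1 of 4 neighbours < 4, below threshold.
  Nia: 2 of 6 neighbours < 5, below threshold.
Round 3 — no new infections; cascade stops.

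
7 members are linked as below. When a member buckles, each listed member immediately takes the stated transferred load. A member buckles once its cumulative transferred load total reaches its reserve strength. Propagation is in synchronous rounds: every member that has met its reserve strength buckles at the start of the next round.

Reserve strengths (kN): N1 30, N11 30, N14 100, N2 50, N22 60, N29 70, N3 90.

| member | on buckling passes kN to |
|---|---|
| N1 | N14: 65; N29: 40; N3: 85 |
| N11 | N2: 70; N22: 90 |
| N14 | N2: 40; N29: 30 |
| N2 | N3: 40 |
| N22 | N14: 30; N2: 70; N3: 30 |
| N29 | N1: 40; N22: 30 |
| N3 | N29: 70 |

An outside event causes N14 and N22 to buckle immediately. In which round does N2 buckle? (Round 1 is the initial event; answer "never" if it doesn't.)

2

Round 1 — N14, N22 buckle (initial).
  N2: +40+70 → 110 ≥ 50
  N29: +30 → 30 < 70
  N3: +30 → 30 < 90
Round 2 — N2 buckles.
  N3: +40 → 70 < 90
No further bucklings.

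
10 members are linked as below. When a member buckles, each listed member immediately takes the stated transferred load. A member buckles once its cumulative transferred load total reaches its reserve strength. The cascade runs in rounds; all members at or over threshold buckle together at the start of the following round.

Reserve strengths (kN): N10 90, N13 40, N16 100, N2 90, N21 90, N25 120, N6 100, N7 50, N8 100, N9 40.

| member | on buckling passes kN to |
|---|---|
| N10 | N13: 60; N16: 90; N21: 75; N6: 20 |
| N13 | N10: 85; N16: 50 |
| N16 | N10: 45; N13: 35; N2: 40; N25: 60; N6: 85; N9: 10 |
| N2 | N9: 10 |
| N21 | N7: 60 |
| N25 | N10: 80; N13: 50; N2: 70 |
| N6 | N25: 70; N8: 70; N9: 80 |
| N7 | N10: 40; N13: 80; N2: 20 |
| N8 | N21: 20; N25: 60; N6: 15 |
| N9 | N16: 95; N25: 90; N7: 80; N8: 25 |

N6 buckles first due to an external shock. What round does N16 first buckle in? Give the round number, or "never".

Round 1 — N6 buckles (initial).
  N25: +70 → 70 < 120
  N8: +70 → 70 < 100
  N9: +80 → 80 ≥ 40
Round 2 — N9 buckles.
  N16: +95 → 95 < 100
  N25: +90 → 160 ≥ 120
  N7: +80 → 80 ≥ 50
  N8: +25 → 95 < 100
Round 3 — N25, N7 buckle.
  N10: +80+40 → 120 ≥ 90
  N13: +50+80 → 130 ≥ 40
  N2: +70+20 → 90 ≥ 90
Round 4 — N10, N13, N2 buckle.
  N16: +90+50 → 235 ≥ 100
  N21: +75 → 75 < 90
Round 5 — N16 buckles.
No further bucklings.

5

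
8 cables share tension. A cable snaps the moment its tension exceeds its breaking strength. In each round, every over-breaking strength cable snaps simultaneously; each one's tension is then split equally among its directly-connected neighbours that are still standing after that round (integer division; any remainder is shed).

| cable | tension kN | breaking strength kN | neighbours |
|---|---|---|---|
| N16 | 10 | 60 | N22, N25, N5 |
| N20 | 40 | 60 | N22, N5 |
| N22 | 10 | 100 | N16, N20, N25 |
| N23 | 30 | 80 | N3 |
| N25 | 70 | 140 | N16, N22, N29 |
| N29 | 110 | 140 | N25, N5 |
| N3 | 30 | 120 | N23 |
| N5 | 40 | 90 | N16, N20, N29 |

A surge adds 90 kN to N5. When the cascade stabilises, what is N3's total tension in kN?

Round 1 — N5 at 130 > 90. N5 snaps.
  N5 sheds 130 kN to N16, N20, N29: 43 each (1 lost).
    N16: 10+43 = 53 ≤ 60
    N20: 40+43 = 83 > 60
    N29: 110+43 = 153 > 140
Round 2 — N20, N29 snap.
  N20 sheds 83 kN to N22: 83 each.
    N22: 10+83 = 93 ≤ 100
  N29 sheds 153 kN to N25: 153 each.
    N25: 70+153 = 223 > 140
Round 3 — N25 snaps.
  N25 sheds 223 kN to N16, N22: 111 each (1 lost).
    N16: 53+111 = 164 > 60
    N22: 93+111 = 204 > 100
Round 4 — N16, N22 snap.
  N16 sheds 164 kN: no online neighbours, lost.
  N22 sheds 204 kN: no online neighbours, lost.
No further breaks.

30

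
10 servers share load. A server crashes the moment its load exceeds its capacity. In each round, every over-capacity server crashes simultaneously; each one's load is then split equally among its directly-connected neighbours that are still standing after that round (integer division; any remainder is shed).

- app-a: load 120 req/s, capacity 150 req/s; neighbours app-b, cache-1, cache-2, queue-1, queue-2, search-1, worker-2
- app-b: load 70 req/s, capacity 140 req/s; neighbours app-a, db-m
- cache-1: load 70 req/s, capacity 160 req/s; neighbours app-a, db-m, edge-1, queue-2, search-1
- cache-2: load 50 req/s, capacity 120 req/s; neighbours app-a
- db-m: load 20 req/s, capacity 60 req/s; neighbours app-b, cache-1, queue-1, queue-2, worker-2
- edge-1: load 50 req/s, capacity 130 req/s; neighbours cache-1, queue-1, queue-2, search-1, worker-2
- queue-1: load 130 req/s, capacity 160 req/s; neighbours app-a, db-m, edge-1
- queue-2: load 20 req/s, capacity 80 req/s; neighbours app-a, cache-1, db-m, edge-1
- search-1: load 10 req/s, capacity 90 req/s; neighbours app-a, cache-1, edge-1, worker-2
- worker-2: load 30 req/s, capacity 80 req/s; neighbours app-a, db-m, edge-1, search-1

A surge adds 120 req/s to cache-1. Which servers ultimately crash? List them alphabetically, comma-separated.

Round 1 — cache-1 at 190 > 160. cache-1 crashes.
  cache-1 sheds 190 req/s to app-a, db-m, edge-1, queue-2, search-1: 38 each.
    app-a: 120+38 = 158 > 150
    db-m: 20+38 = 58 ≤ 60
    edge-1: 50+38 = 88 ≤ 130
    queue-2: 20+38 = 58 ≤ 80
    search-1: 10+38 = 48 ≤ 90
Round 2 — app-a crashes.
  app-a sheds 158 req/s to app-b, cache-2, queue-1, queue-2, search-1, worker-2: 26 each (2 lost).
    app-b: 70+26 = 96 ≤ 140
    cache-2: 50+26 = 76 ≤ 120
    queue-1: 130+26 = 156 ≤ 160
    queue-2: 58+26 = 84 > 80
    search-1: 48+26 = 74 ≤ 90
    worker-2: 30+26 = 56 ≤ 80
Round 3 — queue-2 crashes.
  queue-2 sheds 84 req/s to db-m, edge-1: 42 each.
    db-m: 58+42 = 100 > 60
    edge-1: 88+42 = 130 ≤ 130
Round 4 — db-m crashes.
  db-m sheds 100 req/s to app-b, queue-1, worker-2: 33 each (1 lost).
    app-b: 96+33 = 129 ≤ 140
    queue-1: 156+33 = 189 > 160
    worker-2: 56+33 = 89 > 80
Round 5 — queue-1, worker-2 crash.
  queue-1 sheds 189 req/s to edge-1: 189 each.
    edge-1: 130+189 = 319 > 130
  worker-2 sheds 89 req/s to edge-1, search-1: 44 each (1 lost).
    edge-1: 319+44 = 363 > 130
    search-1: 74+44 = 118 > 90
Round 6 — edge-1, search-1 crash.
  edge-1 sheds 363 req/s: no online neighbours, lost.
  search-1 sheds 118 req/s: no online neighbours, lost.
No further crashes.

app-a, cache-1, db-m, edge-1, queue-1, queue-2, search-1, worker-2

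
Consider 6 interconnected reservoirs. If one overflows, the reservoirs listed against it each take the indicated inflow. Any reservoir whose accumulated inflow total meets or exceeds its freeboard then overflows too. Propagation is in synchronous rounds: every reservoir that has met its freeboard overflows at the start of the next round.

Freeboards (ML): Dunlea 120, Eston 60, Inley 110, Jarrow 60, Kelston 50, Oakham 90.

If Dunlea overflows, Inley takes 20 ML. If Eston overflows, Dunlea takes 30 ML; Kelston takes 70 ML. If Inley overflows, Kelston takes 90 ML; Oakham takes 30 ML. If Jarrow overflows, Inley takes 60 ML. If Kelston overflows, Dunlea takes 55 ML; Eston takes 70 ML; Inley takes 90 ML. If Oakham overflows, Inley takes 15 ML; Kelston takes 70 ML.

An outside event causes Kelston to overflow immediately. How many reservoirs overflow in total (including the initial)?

2

Round 1 — Kelston overflows (initial).
  Dunlea: +55 → 55 < 120
  Eston: +70 → 70 ≥ 60
  Inley: +90 → 90 < 110
Round 2 — Eston overflows.
  Dunlea: +30 → 85 < 120
No further overflows.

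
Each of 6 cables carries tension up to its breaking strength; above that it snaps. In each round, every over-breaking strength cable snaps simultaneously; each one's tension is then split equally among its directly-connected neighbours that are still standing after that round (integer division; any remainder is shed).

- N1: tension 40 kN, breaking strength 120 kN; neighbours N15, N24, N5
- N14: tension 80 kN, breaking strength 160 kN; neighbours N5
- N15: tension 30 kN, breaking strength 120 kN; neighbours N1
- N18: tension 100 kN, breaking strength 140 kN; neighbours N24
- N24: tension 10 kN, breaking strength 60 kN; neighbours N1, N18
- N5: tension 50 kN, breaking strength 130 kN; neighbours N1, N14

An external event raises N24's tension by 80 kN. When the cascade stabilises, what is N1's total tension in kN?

85

Round 1 — N24 at 90 > 60. N24 snaps.
  N24 sheds 90 kN to N1, N18: 45 each.
    N1: 40+45 = 85 ≤ 120
    N18: 100+45 = 145 > 140
Round 2 — N18 snaps.
  N18 sheds 145 kN: no online neighbours, lost.
No further breaks.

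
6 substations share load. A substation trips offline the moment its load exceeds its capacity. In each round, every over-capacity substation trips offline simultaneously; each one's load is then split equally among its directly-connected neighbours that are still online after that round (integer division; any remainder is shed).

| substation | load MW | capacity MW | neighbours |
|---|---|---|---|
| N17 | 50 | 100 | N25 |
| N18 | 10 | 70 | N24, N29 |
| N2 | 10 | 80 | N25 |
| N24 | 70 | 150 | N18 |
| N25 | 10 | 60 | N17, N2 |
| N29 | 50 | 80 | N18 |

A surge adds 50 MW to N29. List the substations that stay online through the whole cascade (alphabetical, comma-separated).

Round 1 — N29 at 100 > 80. N29 trips offline.
  N29 sheds 100 MW to N18: 100 each.
    N18: 10+100 = 110 > 70
Round 2 — N18 trips offline.
  N18 sheds 110 MW to N24: 110 each.
    N24: 70+110 = 180 > 150
Round 3 — N24 trips offline.
  N24 sheds 180 MW: no online neighbours, lost.
No further trips.

N17, N2, N25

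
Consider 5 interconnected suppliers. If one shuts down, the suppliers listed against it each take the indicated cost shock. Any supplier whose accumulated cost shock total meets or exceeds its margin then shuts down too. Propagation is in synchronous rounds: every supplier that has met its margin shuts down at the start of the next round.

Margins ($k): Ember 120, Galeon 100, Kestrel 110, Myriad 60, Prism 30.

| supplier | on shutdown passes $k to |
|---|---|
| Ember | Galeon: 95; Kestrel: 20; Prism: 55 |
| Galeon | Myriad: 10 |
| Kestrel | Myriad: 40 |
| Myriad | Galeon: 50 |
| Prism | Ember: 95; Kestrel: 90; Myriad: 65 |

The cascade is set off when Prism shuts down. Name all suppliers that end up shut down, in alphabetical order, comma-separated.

Myriad, Prism

Round 1 — Prism shuts down (initial).
  Ember: +95 → 95 < 120
  Kestrel: +90 → 90 < 110
  Myriad: +65 → 65 ≥ 60
Round 2 — Myriad shuts down.
  Galeon: +50 → 50 < 100
No further shutdowns.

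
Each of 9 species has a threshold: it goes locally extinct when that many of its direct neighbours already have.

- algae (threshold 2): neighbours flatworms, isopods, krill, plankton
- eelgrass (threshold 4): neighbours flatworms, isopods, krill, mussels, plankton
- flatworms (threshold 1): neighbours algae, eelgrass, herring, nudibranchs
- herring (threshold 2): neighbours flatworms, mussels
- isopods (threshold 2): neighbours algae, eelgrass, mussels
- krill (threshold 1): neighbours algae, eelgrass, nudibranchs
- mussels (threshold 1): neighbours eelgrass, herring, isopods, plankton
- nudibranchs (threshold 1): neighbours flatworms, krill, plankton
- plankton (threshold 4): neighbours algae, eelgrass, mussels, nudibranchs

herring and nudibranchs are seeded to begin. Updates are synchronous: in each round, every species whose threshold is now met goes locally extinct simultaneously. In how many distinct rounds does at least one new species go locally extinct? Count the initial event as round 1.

6

Round 1 — herring, nudibranchs go locally extinct (initial).
Round 2 — checking thresholds:
  flatworms: 2 of 4 neighbours ≥ 1, goes locally extinct.
  krill: 1 of 3 neighbours ≥ 1, goes locally extinct.
  mussels: 1 of 4 neighbours ≥ 1, goes locally extinct.
  plankton: 1 of 4 neighbours < 4, below threshold.
Round 3 — checking thresholds:
  algae: 2 of 4 neighbours ≥ 2, goes locally extinct.
  eelgrass: 3 of 5 neighbours < 4, below threshold.
  isopods: 1 of 3 neighbours < 2, below threshold.
  plankton: 2 of 4 neighbours < 4, below threshold.
Round 4 — checking thresholds:
  eelgrass: 3 of 5 neighbours < 4, below threshold.
  isopods: 2 of 3 neighbours ≥ 2, goes locally extinct.
  plankton: 3 of 4 neighbours < 4, below threshold.
Round 5 — checking thresholds:
  eelgrass: 4 of 5 neighbours ≥ 4, goes locally extinct.
  plankton: 3 of 4 neighbours < 4, below threshold.
Round 6 — checking thresholds:
  plankton: 4 of 4 neighbours ≥ 4, goes locally extinct.
Round 7 — no new extinctions; cascade stops.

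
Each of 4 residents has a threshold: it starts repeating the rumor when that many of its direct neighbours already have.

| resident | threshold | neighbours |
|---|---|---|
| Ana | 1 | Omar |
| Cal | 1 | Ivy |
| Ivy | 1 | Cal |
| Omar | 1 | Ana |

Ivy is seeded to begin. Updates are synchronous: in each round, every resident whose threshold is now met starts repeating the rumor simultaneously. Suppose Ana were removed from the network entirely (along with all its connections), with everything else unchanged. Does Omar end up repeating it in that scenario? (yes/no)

With Ana removed:
Round 1 — Ivy starts repeating the rumor (initial).
Round 2 — checking thresholds:
  Cal: 1 of 1 neighbours ≥ 1, starts repeating the rumor.
Round 3 — no new spreads; cascade stops.

no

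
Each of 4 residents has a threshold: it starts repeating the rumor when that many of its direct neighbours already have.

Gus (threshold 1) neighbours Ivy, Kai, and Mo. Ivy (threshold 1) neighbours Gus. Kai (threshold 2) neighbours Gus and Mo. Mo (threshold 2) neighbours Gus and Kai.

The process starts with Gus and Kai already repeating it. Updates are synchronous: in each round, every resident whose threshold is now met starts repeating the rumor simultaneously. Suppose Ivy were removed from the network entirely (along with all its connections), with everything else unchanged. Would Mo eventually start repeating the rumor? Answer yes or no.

yes

With Ivy removed:
Round 1 — Gus, Kai start repeating the rumor (initial).
Round 2 — checking thresholds:
  Mo: 2 of 2 neighbours ≥ 2, starts repeating the rumor.
Round 3 — no new spreads; cascade stops.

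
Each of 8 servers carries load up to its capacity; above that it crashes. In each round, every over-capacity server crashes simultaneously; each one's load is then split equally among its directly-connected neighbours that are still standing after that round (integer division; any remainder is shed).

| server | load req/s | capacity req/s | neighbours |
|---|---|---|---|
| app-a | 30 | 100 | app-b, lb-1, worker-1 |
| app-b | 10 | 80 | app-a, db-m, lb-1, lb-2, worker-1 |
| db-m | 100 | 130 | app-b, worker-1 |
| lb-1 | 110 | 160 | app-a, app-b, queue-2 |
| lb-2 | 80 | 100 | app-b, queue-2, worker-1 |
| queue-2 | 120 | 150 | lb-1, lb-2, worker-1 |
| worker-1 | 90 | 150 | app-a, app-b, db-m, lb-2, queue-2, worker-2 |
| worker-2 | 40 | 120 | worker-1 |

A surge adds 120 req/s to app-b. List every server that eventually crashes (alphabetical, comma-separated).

app-a, app-b, db-m, lb-1, lb-2, queue-2, worker-1

Round 1 — app-b at 130 > 80. app-b crashes.
  app-b sheds 130 req/s to app-a, db-m, lb-1, lb-2, worker-1: 26 each.
    app-a: 30+26 = 56 ≤ 100
    db-m: 100+26 = 126 ≤ 130
    lb-1: 110+26 = 136 ≤ 160
    lb-2: 80+26 = 106 > 100
    worker-1: 90+26 = 116 ≤ 150
Round 2 — lb-2 crashes.
  lb-2 sheds 106 req/s to queue-2, worker-1: 53 each.
    queue-2: 120+53 = 173 > 150
    worker-1: 116+53 = 169 > 150
Round 3 — queue-2, worker-1 crash.
  queue-2 sheds 173 req/s to lb-1: 173 each.
    lb-1: 136+173 = 309 > 160
  worker-1 sheds 169 req/s to app-a, db-m, worker-2: 56 each (1 lost).
    app-a: 56+56 = 112 > 100
    db-m: 126+56 = 182 > 130
    worker-2: 40+56 = 96 ≤ 120
Round 4 — app-a, db-m, lb-1 crash.
  app-a sheds 112 req/s: no online neighbours, lost.
  db-m sheds 182 req/s: no online neighbours, lost.
  lb-1 sheds 309 req/s: no online neighbours, lost.
No further crashes.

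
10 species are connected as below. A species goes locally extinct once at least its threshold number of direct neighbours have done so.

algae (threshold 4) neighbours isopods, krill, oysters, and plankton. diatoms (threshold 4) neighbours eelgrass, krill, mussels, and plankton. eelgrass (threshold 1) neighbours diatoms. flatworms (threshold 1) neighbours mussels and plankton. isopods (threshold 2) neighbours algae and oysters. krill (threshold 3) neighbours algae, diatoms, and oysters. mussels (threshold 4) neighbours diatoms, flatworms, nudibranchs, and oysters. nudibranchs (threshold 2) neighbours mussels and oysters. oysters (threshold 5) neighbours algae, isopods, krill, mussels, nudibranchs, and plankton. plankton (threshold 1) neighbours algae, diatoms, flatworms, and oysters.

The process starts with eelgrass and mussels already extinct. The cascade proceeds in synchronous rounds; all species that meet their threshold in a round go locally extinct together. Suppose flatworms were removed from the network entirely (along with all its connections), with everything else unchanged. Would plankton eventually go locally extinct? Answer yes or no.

no

With flatworms removed:
Round 1 — eelgrass, mussels go locally extinct (initial).
Round 2 — no new extinctions; cascade stops.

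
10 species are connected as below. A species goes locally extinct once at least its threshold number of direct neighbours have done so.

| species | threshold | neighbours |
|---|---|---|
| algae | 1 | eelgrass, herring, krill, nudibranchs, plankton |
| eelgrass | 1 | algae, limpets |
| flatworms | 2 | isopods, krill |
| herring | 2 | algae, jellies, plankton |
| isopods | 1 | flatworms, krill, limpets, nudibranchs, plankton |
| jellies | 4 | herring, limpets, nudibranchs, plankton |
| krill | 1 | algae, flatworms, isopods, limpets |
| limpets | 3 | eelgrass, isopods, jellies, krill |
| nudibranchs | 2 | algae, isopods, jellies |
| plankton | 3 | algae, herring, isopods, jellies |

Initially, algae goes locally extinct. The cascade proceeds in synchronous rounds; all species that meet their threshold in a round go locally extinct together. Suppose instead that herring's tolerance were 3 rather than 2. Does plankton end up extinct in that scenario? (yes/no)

With herring's tolerance at 3:
Round 1 — algae goes locally extinct (initial).
Round 2 — checking thresholds:
  eelgrass: 1 of 2 neighbours ≥ 1, goes locally extinct.
  herring: 1 of 3 neighbours < 3, not yet.
  krill: 1 of 4 neighbours ≥ 1, goes locally extinct.
  nudibranchs: 1 of 3 neighbours < 2, not yet.
  plankton: 1 of 4 neighbours < 3, not yet.
Round 3 — checking thresholds:
  flatworms: 1 of 2 neighbours < 2, not yet.
  herring: 1 of 3 neighbours < 3, not yet.
  isopods: 1 of 5 neighbours ≥ 1, goes locally extinct.
  limpets: 2 of 4 neighbours < 3, not yet.
  nudibranchs: 1 of 3 neighbours < 2, not yet.
  plankton: 1 of 4 neighbours < 3, not yet.
Round 4 — checking thresholds:
  flatworms: 2 of 2 neighbours ≥ 2, goes locally extinct.
  herring: 1 of 3 neighbours < 3, not yet.
  limpets: 3 of 4 neighbours ≥ 3, goes locally extinct.
  nudibranchs: 2 of 3 neighbours ≥ 2, goes locally extinct.
  plankton: 2 of 4 neighbours < 3, not yet.
Round 5 — no new extinctions; cascade stops.

no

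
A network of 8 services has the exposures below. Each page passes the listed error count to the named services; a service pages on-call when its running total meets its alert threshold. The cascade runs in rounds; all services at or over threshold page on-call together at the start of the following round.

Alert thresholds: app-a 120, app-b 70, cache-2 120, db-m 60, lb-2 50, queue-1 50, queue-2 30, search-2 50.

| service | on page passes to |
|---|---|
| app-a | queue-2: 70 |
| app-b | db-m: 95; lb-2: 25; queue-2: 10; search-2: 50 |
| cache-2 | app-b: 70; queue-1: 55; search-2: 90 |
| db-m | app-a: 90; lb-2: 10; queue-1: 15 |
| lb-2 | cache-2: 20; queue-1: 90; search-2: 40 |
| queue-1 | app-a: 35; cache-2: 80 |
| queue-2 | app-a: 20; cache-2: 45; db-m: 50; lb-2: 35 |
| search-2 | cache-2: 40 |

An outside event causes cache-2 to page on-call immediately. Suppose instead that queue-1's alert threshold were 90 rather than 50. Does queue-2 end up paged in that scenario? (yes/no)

With queue-1's alert threshold at 90:
Round 1 — cache-2 pages on-call (initial).
  app-b: +70 → 70 ≥ 70
  queue-1: +55 → 55 < 90
  search-2: +90 → 90 ≥ 50
Round 2 — app-b, search-2 page on-call.
  db-m: +95 → 95 ≥ 60
  lb-2: +25 → 25 < 50
  queue-2: +10 → 10 < 30
Round 3 — db-m pages on-call.
  app-a: +90 → 90 < 120
  lb-2: +10 → 35 < 50
  queue-1: +15 → 70 < 90
No further pages.

no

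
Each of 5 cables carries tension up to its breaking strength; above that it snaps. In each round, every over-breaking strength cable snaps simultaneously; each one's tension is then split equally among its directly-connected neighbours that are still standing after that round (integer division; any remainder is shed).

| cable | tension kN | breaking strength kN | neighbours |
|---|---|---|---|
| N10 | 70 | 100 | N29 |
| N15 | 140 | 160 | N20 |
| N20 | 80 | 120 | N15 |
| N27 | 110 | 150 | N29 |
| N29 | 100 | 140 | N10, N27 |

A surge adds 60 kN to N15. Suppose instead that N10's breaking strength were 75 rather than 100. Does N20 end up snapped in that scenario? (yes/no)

With N10's breaking strength at 75:
Round 1 — N15 at 200 > 160. N15 snaps.
  N15 sheds 200 kN to N20: 200 each.
    N20: 80+200 = 280 > 120
Round 2 — N20 snaps.
  N20 sheds 280 kN: no online neighbours, lost.
No further breaks.

yes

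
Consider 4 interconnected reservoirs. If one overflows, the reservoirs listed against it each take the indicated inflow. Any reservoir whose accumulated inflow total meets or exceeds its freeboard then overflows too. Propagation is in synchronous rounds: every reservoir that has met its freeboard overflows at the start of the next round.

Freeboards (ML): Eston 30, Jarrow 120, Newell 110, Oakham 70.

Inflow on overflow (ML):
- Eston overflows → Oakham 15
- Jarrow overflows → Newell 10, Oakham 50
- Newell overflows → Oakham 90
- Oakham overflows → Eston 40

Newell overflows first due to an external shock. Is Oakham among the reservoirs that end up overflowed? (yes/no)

Round 1 — Newell overflows (initial).
  Oakham: +90 → 90 ≥ 70
Round 2 — Oakham overflows.
  Eston: +40 → 40 ≥ 30
Round 3 — Eston overflows.
No further overflows.

yes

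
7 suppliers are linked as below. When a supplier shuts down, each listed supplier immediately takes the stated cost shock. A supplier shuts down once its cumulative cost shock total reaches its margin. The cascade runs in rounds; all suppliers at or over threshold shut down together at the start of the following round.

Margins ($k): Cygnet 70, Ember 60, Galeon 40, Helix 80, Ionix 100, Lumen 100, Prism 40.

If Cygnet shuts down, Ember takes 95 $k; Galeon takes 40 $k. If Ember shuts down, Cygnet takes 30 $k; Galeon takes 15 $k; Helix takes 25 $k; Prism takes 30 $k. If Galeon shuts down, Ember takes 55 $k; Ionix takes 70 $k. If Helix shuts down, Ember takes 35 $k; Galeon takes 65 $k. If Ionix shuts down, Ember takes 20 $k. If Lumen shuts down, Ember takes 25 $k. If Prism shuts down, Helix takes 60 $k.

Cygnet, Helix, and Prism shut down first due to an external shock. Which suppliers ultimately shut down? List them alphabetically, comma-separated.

Cygnet, Ember, Galeon, Helix, Prism

Round 1 — Cygnet, Helix, Prism shut down (initial).
  Ember: +95+35 → 130 ≥ 60
  Galeon: +40+65 → 105 ≥ 40
Round 2 — Ember, Galeon shut down.
  Ionix: +70 → 70 < 100
No further shutdowns.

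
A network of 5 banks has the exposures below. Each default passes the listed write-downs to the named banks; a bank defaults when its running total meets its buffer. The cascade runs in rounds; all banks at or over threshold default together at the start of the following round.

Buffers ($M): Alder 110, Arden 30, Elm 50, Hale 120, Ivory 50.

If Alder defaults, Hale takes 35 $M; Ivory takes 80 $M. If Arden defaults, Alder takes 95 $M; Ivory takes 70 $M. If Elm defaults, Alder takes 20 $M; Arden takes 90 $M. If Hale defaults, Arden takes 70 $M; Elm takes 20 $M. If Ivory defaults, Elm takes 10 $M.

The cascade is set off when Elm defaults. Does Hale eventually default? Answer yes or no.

no

Round 1 — Elm defaults (initial).
  Alder: +20 → 20 < 110
  Arden: +90 → 90 ≥ 30
Round 2 — Arden defaults.
  Alder: +95 → 115 ≥ 110
  Ivory: +70 → 70 ≥ 50
Round 3 — Alder, Ivory default.
  Hale: +35 → 35 < 120
No further defaults.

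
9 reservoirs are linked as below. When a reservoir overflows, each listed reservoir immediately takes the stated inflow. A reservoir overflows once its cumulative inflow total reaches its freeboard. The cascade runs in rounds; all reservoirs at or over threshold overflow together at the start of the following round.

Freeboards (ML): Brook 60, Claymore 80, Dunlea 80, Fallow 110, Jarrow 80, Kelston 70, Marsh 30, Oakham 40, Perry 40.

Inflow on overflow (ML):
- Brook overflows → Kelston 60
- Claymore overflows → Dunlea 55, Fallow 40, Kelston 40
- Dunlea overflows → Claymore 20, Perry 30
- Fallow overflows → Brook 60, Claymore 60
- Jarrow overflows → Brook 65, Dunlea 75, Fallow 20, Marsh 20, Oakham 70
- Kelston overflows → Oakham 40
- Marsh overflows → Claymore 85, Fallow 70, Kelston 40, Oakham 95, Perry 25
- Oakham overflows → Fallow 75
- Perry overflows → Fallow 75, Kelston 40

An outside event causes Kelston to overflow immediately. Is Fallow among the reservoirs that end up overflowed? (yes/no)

no

Round 1 — Kelston overflows (initial).
  Oakham: +40 → 40 ≥ 40
Round 2 — Oakham overflows.
  Fallow: +75 → 75 < 110
No further overflows.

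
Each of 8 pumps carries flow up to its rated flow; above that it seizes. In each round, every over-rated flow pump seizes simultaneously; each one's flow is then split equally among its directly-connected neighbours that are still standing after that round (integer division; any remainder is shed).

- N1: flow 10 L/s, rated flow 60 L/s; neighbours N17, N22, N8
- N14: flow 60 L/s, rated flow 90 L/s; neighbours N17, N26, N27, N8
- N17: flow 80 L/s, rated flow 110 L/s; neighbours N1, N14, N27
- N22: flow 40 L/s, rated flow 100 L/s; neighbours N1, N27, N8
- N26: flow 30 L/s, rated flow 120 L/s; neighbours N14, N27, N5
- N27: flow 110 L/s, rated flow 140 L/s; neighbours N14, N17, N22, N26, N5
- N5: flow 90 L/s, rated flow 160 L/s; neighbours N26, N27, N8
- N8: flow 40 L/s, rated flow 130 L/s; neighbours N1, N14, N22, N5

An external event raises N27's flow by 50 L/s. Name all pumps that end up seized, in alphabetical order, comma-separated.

N1, N14, N17, N22, N26, N27, N5, N8

Round 1 — N27 at 160 > 140. N27 seizes.
  N27 sheds 160 L/s to N14, N17, N22, N26, N5: 32 each.
    N14: 60+32 = 92 > 90
    N17: 80+32 = 112 > 110
    N22: 40+32 = 72 ≤ 100
    N26: 30+32 = 62 ≤ 120
    N5: 90+32 = 122 ≤ 160
Round 2 — N14, N17 seize.
  N14 sheds 92 L/s to N26, N8: 46 each.
    N26: 62+46 = 108 ≤ 120
    N8: 40+46 = 86 ≤ 130
  N17 sheds 112 L/s to N1: 112 each.
    N1: 10+112 = 122 > 60
Round 3 — N1 seizes.
  N1 sheds 122 L/s to N22, N8: 61 each.
    N22: 72+61 = 133 > 100
    N8: 86+61 = 147 > 130
Round 4 — N22, N8 seize.
  N22 sheds 133 L/s: no online neighbours, lost.
  N8 sheds 147 L/s to N5: 147 each.
    N5: 122+147 = 269 > 160
Round 5 — N5 seizes.
  N5 sheds 269 L/s to N26: 269 each.
    N26: 108+269 = 377 > 120
Round 6 — N26 seizes.
  N26 sheds 377 L/s: no online neighbours, lost.
No further seizures.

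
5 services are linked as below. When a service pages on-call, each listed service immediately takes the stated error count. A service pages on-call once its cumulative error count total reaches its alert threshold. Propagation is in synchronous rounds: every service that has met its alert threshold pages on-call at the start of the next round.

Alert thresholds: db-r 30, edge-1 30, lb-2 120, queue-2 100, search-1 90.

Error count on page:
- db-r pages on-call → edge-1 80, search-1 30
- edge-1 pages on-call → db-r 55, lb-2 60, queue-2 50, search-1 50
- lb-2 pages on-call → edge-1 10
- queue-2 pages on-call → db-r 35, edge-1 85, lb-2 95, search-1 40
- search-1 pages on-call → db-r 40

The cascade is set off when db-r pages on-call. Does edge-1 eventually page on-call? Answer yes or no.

yes

Round 1 — db-r pages on-call (initial).
  edge-1: +80 → 80 ≥ 30
  search-1: +30 → 30 < 90
Round 2 — edge-1 pages on-call.
  lb-2: +60 → 60 < 120
  queue-2: +50 → 50 < 100
  search-1: +50 → 80 < 90
No further pages.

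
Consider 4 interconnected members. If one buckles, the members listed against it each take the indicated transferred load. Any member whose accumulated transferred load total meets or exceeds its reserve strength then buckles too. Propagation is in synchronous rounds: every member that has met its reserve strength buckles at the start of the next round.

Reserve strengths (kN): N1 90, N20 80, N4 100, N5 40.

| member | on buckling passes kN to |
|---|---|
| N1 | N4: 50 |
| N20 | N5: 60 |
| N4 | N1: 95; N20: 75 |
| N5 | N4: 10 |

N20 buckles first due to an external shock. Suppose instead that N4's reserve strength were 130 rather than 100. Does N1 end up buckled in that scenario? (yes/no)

With N4's reserve strength at 130:
Round 1 — N20 buckles (initial).
  N5: +60 → 60 ≥ 40
Round 2 — N5 buckles.
  N4: +10 → 10 < 130
No further bucklings.

no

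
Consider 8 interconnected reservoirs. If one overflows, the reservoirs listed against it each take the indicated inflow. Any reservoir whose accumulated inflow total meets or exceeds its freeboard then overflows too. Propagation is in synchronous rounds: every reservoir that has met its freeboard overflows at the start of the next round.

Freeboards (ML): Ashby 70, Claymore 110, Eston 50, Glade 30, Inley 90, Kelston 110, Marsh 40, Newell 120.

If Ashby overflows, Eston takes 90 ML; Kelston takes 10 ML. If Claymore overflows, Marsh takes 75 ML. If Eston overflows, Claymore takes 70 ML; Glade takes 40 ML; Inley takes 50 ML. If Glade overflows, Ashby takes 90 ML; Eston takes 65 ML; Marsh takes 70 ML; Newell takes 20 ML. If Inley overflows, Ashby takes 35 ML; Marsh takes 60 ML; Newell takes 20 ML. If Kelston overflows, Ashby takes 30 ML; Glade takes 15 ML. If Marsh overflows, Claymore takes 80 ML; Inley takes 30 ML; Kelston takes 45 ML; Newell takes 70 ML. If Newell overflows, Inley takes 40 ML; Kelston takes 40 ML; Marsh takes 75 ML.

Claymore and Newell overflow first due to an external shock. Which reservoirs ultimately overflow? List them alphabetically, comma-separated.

Round 1 — Claymore, Newell overflow (initial).
  Inley: +40 → 40 < 90
  Kelston: +40 → 40 < 110
  Marsh: +75+75 → 150 ≥ 40
Round 2 — Marsh overflows.
  Inley: +30 → 70 < 90
  Kelston: +45 → 85 < 110
No further overflows.

Claymore, Marsh, Newell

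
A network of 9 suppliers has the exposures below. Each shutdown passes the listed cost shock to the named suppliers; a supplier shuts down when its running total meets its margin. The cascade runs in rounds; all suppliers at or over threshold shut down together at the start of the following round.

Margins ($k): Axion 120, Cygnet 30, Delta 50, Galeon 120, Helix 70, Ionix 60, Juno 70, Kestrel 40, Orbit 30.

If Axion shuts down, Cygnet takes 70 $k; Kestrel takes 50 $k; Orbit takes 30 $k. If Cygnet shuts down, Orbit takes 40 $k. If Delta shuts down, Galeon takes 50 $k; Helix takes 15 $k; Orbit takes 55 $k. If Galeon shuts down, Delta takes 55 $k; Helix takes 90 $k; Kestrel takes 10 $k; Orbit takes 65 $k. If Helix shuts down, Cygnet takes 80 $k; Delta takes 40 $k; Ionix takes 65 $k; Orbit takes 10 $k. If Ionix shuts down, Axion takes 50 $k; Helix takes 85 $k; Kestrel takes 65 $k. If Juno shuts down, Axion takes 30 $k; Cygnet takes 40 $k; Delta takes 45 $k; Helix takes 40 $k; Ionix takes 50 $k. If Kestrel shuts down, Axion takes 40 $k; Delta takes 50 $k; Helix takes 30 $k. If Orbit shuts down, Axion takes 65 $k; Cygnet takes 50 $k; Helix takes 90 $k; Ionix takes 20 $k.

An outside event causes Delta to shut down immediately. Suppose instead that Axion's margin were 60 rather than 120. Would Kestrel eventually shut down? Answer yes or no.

With Axion's margin at 60:
Round 1 — Delta shuts down (initial).
  Galeon: +50 → 50 < 120
  Helix: +15 → 15 < 70
  Orbit: +55 → 55 ≥ 30
Round 2 — Orbit shuts down.
  Axion: +65 → 65 ≥ 60
  Cygnet: +50 → 50 ≥ 30
  Helix: +90 → 105 ≥ 70
  Ionix: +20 → 20 < 60
Round 3 — Axion, Cygnet, Helix shut down.
  Ionix: +65 → 85 ≥ 60
  Kestrel: +50 → 50 ≥ 40
Round 4 — Ionix, Kestrel shut down.
No further shutdowns.

yes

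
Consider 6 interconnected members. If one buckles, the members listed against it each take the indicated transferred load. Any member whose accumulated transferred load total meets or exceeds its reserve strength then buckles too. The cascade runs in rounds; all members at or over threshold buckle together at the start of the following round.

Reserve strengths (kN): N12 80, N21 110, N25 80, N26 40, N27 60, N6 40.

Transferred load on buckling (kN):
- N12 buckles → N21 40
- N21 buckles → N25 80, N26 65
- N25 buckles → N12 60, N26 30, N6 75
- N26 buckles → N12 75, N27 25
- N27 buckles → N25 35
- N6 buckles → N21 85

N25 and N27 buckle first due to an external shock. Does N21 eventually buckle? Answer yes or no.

no

Round 1 — N25, N27 buckle (initial).
  N12: +60 → 60 < 80
  N26: +30 → 30 < 40
  N6: +75 → 75 ≥ 40
Round 2 — N6 buckles.
  N21: +85 → 85 < 110
No further bucklings.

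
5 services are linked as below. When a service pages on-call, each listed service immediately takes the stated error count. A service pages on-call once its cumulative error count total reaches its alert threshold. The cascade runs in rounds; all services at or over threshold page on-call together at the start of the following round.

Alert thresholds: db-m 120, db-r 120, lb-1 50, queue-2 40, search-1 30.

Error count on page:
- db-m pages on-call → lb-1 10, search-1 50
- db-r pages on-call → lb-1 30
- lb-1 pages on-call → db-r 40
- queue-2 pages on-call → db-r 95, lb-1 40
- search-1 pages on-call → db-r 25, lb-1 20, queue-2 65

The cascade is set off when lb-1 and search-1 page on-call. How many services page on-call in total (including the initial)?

4

Round 1 — lb-1, search-1 page on-call (initial).
  db-r: +40+25 → 65 < 120
  queue-2: +65 → 65 ≥ 40
Round 2 — queue-2 pages on-call.
  db-r: +95 → 160 ≥ 120
Round 3 — db-r pages on-call.
No further pages.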